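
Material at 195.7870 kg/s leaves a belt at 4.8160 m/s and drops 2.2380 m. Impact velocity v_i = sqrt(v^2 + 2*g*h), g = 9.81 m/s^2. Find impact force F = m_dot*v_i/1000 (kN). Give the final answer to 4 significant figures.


v_i = sqrt(4.8160^2 + 2*9.81*2.2380) = 8.19167 m/s
F = 195.7870 * 8.19167 / 1000
F = 1.604 kN


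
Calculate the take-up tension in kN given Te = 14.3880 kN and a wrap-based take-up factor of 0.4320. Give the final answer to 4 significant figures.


T_tu = 14.3880 * 0.4320
T_tu = 6.216 kN


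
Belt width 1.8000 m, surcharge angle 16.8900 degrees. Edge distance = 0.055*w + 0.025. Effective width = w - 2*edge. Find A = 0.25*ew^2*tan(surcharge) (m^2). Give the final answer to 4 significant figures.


edge = 0.055*1.8000 + 0.025 = 0.124 m
ew = 1.8000 - 2*0.124 = 1.552 m
A = 0.25 * 1.552^2 * tan(16.8900 deg)
A = 0.1828 m^2


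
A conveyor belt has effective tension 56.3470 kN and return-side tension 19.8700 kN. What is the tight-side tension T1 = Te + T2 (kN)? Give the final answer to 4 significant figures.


T1 = Te + T2 = 56.3470 + 19.8700
T1 = 76.22 kN


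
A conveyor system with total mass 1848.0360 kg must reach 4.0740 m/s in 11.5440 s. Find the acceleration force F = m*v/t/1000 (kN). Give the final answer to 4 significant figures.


F = 1848.0360 * 4.0740 / 11.5440 / 1000
F = 0.6522 kN


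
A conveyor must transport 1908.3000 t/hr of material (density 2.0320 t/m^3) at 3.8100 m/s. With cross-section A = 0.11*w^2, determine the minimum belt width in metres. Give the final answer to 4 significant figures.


A_req = 1908.3000 / (3.8100 * 2.0320 * 3600) = 0.0684692 m^2
w = sqrt(0.0684692 / 0.11)
w = 0.7890 m


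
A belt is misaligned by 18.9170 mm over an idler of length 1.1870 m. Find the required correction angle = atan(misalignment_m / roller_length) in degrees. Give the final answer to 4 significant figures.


misalign_m = 18.9170 / 1000 = 0.018917 m
angle = atan(0.018917 / 1.1870)
angle = 0.9130 deg


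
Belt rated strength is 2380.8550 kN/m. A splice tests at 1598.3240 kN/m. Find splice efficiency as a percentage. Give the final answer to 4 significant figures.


Eff = 1598.3240 / 2380.8550 * 100
Eff = 67.13 %


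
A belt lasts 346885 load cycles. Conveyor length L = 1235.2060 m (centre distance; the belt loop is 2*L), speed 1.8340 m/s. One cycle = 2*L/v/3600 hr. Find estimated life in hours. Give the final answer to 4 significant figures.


cycle_time = 2 * 1235.2060 / 1.8340 / 3600 = 0.374169 hr
life = 346885 * 0.374169 = 129800 hours


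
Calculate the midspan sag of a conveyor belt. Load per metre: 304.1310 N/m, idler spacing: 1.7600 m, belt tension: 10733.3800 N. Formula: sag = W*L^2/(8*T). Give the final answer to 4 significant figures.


sag = 304.1310 * 1.7600^2 / (8 * 10733.3800)
sag = 0.01097 m


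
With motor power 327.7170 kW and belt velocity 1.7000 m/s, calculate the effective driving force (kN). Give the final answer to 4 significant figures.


Te = P / v = 327.7170 / 1.7000
Te = 192.8 kN


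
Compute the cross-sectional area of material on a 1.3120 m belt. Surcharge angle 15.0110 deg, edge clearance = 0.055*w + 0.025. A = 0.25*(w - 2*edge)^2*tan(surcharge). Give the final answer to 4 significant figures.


edge = 0.055*1.3120 + 0.025 = 0.09716 m
ew = 1.3120 - 2*0.09716 = 1.11768 m
A = 0.25 * 1.11768^2 * tan(15.0110 deg)
A = 0.08375 m^2


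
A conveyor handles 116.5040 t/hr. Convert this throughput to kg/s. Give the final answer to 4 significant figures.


m_dot = 116.5040 * 1000 / 3600
m_dot = 32.36 kg/s


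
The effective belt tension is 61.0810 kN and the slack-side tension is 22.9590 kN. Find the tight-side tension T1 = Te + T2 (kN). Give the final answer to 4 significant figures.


T1 = Te + T2 = 61.0810 + 22.9590
T1 = 84.04 kN


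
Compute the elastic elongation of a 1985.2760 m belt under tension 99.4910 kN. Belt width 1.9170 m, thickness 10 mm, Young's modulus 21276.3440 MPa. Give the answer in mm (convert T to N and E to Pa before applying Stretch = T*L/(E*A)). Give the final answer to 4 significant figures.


A = 1.9170 * 0.01 = 0.01917 m^2
Stretch = 99.4910*1000 * 1985.2760 / (21276.3440e6 * 0.01917) * 1000
Stretch = 484.3 mm


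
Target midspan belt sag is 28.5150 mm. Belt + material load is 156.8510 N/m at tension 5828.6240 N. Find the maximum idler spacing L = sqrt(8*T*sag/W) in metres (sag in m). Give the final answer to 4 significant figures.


sag = 28.5150/1000 = 0.028515 m
L = sqrt(8 * 5828.6240 * 0.028515 / 156.8510)
L = 2.912 m


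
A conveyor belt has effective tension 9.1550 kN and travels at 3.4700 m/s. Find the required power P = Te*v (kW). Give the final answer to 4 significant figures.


P = Te * v = 9.1550 * 3.4700
P = 31.77 kW


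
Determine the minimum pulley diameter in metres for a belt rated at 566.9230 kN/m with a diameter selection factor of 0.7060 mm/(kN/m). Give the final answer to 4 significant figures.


D = 566.9230 * 0.7060 / 1000
D = 0.4002 m


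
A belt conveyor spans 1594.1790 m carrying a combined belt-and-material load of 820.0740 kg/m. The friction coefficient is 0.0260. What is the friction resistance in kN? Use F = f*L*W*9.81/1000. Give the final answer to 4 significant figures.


F = 0.0260 * 1594.1790 * 820.0740 * 9.81 / 1000
F = 333.5 kN


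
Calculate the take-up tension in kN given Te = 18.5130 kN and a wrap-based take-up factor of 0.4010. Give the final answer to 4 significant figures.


T_tu = 18.5130 * 0.4010
T_tu = 7.424 kN


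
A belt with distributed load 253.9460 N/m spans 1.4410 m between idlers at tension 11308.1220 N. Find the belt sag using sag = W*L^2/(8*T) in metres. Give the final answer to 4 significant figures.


sag = 253.9460 * 1.4410^2 / (8 * 11308.1220)
sag = 0.005829 m


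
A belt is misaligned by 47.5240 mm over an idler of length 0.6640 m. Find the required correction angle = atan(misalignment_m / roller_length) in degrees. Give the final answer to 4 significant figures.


misalign_m = 47.5240 / 1000 = 0.047524 m
angle = atan(0.047524 / 0.6640)
angle = 4.094 deg


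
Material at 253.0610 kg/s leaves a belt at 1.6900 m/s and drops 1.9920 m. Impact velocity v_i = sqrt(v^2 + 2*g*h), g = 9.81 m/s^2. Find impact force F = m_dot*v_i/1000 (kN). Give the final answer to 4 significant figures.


v_i = sqrt(1.6900^2 + 2*9.81*1.9920) = 6.47604 m/s
F = 253.0610 * 6.47604 / 1000
F = 1.639 kN


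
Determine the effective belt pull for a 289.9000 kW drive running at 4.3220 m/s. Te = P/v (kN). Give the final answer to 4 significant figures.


Te = P / v = 289.9000 / 4.3220
Te = 67.08 kN


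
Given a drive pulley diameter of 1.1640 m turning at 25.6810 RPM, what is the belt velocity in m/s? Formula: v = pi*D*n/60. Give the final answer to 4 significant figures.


v = pi * 1.1640 * 25.6810 / 60
v = 1.565 m/s


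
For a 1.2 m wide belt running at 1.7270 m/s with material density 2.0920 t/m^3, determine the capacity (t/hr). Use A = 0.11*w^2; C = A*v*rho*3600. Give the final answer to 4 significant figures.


A = 0.11 * 1.2^2 = 0.1584 m^2
C = 0.1584 * 1.7270 * 2.0920 * 3600
C = 2060 t/hr


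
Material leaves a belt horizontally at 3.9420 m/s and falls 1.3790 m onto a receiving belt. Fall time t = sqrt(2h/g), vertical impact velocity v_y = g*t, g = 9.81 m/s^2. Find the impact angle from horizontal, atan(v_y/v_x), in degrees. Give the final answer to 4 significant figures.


t = sqrt(2*1.3790/9.81) = 0.530228 s
v_y = 9.81 * 0.530228 = 5.20154 m/s
angle = atan(5.20154 / 3.9420) = 52.84 deg


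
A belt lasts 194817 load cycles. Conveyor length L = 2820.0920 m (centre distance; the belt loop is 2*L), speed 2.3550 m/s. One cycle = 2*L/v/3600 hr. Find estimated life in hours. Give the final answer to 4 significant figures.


cycle_time = 2 * 2820.0920 / 2.3550 / 3600 = 0.665273 hr
life = 194817 * 0.665273 = 129600 hours


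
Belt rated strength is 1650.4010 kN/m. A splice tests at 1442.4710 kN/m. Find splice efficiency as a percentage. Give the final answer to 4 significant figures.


Eff = 1442.4710 / 1650.4010 * 100
Eff = 87.40 %


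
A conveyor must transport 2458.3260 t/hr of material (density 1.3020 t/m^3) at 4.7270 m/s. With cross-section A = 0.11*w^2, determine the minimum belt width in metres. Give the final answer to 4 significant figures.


A_req = 2458.3260 / (4.7270 * 1.3020 * 3600) = 0.110953 m^2
w = sqrt(0.110953 / 0.11)
w = 1.004 m


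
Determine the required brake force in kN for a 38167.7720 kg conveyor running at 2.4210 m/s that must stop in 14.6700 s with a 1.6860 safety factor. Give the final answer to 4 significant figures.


F = 38167.7720 * 2.4210 / 14.6700 * 1.6860 / 1000
F = 10.62 kN


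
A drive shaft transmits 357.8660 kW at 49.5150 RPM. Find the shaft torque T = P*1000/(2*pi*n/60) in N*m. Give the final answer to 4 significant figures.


omega = 2*pi*49.5150/60 = 5.1852 rad/s
T = 357.8660*1000 / 5.1852
T = 69020 N*m


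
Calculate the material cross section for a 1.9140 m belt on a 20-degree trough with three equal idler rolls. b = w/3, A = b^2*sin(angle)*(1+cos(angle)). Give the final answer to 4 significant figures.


b = 1.9140/3 = 0.638 m
A = 0.638^2 * sin(20 deg) * (1 + cos(20 deg))
A = 0.2700 m^2


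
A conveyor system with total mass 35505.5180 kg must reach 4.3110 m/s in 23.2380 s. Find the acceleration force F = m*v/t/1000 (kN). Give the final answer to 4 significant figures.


F = 35505.5180 * 4.3110 / 23.2380 / 1000
F = 6.587 kN


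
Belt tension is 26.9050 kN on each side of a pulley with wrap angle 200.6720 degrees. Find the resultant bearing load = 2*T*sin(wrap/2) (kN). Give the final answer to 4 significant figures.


F = 2 * 26.9050 * sin(200.6720/2 deg)
F = 52.94 kN


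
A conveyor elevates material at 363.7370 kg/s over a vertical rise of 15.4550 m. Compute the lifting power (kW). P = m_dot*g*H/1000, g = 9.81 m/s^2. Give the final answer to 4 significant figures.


P = 363.7370 * 9.81 * 15.4550 / 1000
P = 55.15 kW


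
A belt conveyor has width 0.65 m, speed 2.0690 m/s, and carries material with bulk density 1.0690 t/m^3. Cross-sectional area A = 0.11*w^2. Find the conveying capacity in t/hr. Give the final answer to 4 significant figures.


A = 0.11 * 0.65^2 = 0.046475 m^2
C = 0.046475 * 2.0690 * 1.0690 * 3600
C = 370.0 t/hr


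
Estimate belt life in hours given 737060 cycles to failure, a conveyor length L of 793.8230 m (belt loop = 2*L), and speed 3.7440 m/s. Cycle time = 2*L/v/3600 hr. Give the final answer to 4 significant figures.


cycle_time = 2 * 793.8230 / 3.7440 / 3600 = 0.117792 hr
life = 737060 * 0.117792 = 86820 hours


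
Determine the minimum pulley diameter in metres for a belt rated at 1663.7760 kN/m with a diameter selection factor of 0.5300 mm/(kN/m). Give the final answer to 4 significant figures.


D = 1663.7760 * 0.5300 / 1000
D = 0.8818 m


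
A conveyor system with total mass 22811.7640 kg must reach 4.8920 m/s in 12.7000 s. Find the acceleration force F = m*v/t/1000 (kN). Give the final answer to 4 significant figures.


F = 22811.7640 * 4.8920 / 12.7000 / 1000
F = 8.787 kN


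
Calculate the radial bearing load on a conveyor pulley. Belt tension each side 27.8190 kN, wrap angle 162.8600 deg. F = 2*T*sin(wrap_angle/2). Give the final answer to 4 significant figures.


F = 2 * 27.8190 * sin(162.8600/2 deg)
F = 55.02 kN


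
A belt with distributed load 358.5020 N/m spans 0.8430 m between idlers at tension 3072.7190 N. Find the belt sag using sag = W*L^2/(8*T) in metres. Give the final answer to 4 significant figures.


sag = 358.5020 * 0.8430^2 / (8 * 3072.7190)
sag = 0.01036 m


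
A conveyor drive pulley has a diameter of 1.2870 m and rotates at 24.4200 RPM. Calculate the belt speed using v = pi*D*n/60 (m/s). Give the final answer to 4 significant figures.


v = pi * 1.2870 * 24.4200 / 60
v = 1.646 m/s


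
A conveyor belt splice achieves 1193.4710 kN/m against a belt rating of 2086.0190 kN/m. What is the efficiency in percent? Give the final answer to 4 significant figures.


Eff = 1193.4710 / 2086.0190 * 100
Eff = 57.21 %


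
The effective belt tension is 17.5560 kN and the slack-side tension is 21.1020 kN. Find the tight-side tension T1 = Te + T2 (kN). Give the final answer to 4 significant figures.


T1 = Te + T2 = 17.5560 + 21.1020
T1 = 38.66 kN


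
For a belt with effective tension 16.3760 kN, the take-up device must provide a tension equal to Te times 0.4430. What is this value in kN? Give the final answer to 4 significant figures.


T_tu = 16.3760 * 0.4430
T_tu = 7.255 kN


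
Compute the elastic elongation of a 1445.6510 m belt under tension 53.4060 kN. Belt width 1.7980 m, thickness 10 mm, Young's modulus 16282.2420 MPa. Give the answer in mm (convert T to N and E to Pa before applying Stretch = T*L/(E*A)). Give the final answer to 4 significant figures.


A = 1.7980 * 0.01 = 0.01798 m^2
Stretch = 53.4060*1000 * 1445.6510 / (16282.2420e6 * 0.01798) * 1000
Stretch = 263.7 mm


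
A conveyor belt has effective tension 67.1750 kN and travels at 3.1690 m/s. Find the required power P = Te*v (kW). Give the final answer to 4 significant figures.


P = Te * v = 67.1750 * 3.1690
P = 212.9 kW


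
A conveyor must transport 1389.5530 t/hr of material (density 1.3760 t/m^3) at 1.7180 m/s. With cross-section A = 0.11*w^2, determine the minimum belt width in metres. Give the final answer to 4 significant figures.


A_req = 1389.5530 / (1.7180 * 1.3760 * 3600) = 0.163279 m^2
w = sqrt(0.163279 / 0.11)
w = 1.218 m


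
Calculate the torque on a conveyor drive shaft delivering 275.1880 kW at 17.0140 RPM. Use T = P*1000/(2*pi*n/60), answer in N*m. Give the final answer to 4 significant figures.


omega = 2*pi*17.0140/60 = 1.7817 rad/s
T = 275.1880*1000 / 1.7817
T = 154500 N*m


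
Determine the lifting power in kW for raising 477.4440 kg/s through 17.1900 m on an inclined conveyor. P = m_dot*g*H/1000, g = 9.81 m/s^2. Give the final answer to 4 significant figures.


P = 477.4440 * 9.81 * 17.1900 / 1000
P = 80.51 kW


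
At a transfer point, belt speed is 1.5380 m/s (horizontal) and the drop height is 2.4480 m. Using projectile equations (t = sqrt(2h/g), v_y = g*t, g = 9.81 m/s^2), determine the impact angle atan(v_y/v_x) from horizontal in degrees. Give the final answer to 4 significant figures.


t = sqrt(2*2.4480/9.81) = 0.706458 s
v_y = 9.81 * 0.706458 = 6.93035 m/s
angle = atan(6.93035 / 1.5380) = 77.49 deg


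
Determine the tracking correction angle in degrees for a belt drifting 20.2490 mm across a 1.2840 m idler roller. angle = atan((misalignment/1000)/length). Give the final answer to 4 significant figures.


misalign_m = 20.2490 / 1000 = 0.020249 m
angle = atan(0.020249 / 1.2840)
angle = 0.9035 deg


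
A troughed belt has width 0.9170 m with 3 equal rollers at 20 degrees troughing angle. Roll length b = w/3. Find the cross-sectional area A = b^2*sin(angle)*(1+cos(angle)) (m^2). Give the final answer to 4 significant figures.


b = 0.9170/3 = 0.305667 m
A = 0.305667^2 * sin(20 deg) * (1 + cos(20 deg))
A = 0.06198 m^2


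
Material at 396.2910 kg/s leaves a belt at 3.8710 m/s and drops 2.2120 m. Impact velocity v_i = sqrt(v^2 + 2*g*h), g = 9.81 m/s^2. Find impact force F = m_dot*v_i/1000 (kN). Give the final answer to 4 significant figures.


v_i = sqrt(3.8710^2 + 2*9.81*2.2120) = 7.64095 m/s
F = 396.2910 * 7.64095 / 1000
F = 3.028 kN


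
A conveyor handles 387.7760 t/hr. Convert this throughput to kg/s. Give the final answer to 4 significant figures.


m_dot = 387.7760 * 1000 / 3600
m_dot = 107.7 kg/s


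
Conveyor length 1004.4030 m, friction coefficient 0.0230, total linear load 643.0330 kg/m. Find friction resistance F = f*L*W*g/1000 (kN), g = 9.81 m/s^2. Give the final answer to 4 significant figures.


F = 0.0230 * 1004.4030 * 643.0330 * 9.81 / 1000
F = 145.7 kN


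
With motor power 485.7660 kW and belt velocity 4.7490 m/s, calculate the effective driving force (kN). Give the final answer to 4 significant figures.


Te = P / v = 485.7660 / 4.7490
Te = 102.3 kN


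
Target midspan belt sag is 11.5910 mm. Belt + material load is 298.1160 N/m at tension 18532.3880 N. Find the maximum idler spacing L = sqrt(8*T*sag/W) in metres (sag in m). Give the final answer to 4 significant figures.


sag = 11.5910/1000 = 0.011591 m
L = sqrt(8 * 18532.3880 * 0.011591 / 298.1160)
L = 2.401 m


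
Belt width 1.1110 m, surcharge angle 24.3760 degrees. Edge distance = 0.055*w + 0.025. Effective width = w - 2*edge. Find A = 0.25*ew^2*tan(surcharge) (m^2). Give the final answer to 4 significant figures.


edge = 0.055*1.1110 + 0.025 = 0.086105 m
ew = 1.1110 - 2*0.086105 = 0.93879 m
A = 0.25 * 0.93879^2 * tan(24.3760 deg)
A = 0.09984 m^2


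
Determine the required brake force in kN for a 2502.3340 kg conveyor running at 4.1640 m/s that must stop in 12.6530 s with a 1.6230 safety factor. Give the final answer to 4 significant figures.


F = 2502.3340 * 4.1640 / 12.6530 * 1.6230 / 1000
F = 1.337 kN


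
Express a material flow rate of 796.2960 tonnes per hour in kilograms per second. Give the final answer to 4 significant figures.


m_dot = 796.2960 * 1000 / 3600
m_dot = 221.2 kg/s


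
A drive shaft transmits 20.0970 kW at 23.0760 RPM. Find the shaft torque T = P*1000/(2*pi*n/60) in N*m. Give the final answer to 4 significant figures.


omega = 2*pi*23.0760/60 = 2.41651 rad/s
T = 20.0970*1000 / 2.41651
T = 8317 N*m


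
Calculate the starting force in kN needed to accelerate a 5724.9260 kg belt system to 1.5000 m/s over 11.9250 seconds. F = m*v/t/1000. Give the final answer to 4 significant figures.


F = 5724.9260 * 1.5000 / 11.9250 / 1000
F = 0.7201 kN


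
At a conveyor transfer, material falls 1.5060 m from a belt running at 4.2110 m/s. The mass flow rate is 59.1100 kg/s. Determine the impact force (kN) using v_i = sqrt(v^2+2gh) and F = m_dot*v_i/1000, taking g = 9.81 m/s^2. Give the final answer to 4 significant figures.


v_i = sqrt(4.2110^2 + 2*9.81*1.5060) = 6.87606 m/s
F = 59.1100 * 6.87606 / 1000
F = 0.4064 kN


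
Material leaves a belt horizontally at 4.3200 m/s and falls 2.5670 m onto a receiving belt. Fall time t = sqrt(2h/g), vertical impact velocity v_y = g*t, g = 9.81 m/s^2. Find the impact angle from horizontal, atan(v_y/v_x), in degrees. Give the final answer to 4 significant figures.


t = sqrt(2*2.5670/9.81) = 0.723425 s
v_y = 9.81 * 0.723425 = 7.0968 m/s
angle = atan(7.0968 / 4.3200) = 58.67 deg


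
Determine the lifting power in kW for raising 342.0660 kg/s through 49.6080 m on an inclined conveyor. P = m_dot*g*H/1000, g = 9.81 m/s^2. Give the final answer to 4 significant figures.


P = 342.0660 * 9.81 * 49.6080 / 1000
P = 166.5 kW


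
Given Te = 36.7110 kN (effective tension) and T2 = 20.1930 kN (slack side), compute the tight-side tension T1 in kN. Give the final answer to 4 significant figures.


T1 = Te + T2 = 36.7110 + 20.1930
T1 = 56.90 kN


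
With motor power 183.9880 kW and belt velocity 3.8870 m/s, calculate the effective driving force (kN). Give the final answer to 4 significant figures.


Te = P / v = 183.9880 / 3.8870
Te = 47.33 kN


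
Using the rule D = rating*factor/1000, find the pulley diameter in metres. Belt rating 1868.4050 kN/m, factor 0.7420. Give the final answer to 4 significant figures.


D = 1868.4050 * 0.7420 / 1000
D = 1.386 m


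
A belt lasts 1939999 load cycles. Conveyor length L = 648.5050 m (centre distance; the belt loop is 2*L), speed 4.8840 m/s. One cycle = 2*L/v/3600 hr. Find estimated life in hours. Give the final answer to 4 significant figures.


cycle_time = 2 * 648.5050 / 4.8840 / 3600 = 0.0737675 hr
life = 1939999 * 0.0737675 = 143100 hours


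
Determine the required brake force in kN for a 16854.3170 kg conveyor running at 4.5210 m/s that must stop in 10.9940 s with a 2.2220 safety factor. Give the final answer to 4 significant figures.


F = 16854.3170 * 4.5210 / 10.9940 * 2.2220 / 1000
F = 15.40 kN


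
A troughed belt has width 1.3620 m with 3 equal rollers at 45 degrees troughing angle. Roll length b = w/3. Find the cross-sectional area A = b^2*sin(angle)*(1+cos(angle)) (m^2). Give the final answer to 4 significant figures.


b = 1.3620/3 = 0.454 m
A = 0.454^2 * sin(45 deg) * (1 + cos(45 deg))
A = 0.2488 m^2


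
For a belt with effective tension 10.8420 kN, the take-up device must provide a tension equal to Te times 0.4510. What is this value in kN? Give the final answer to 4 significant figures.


T_tu = 10.8420 * 0.4510
T_tu = 4.890 kN


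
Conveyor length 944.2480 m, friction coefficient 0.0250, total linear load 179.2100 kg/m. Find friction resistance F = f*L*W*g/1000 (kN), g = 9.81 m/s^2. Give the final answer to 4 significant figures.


F = 0.0250 * 944.2480 * 179.2100 * 9.81 / 1000
F = 41.50 kN


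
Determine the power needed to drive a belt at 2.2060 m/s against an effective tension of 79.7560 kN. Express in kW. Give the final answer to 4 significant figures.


P = Te * v = 79.7560 * 2.2060
P = 175.9 kW


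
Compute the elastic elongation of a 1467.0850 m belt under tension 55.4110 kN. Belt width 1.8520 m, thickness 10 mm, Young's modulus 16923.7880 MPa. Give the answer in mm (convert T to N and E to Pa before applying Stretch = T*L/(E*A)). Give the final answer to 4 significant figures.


A = 1.8520 * 0.01 = 0.01852 m^2
Stretch = 55.4110*1000 * 1467.0850 / (16923.7880e6 * 0.01852) * 1000
Stretch = 259.4 mm


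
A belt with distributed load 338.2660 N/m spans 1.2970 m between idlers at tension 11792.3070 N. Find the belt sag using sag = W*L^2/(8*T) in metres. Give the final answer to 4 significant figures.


sag = 338.2660 * 1.2970^2 / (8 * 11792.3070)
sag = 0.006032 m


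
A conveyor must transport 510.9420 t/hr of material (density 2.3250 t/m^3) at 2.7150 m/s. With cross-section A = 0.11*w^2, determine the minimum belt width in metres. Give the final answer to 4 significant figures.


A_req = 510.9420 / (2.7150 * 2.3250 * 3600) = 0.0224841 m^2
w = sqrt(0.0224841 / 0.11)
w = 0.4521 m


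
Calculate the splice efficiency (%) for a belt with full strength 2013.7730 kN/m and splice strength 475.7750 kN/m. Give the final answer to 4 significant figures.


Eff = 475.7750 / 2013.7730 * 100
Eff = 23.63 %


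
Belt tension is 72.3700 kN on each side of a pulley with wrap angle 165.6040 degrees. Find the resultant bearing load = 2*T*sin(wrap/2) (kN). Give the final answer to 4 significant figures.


F = 2 * 72.3700 * sin(165.6040/2 deg)
F = 143.6 kN


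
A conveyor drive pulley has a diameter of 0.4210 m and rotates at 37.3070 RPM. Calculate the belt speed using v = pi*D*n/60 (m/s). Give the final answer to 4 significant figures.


v = pi * 0.4210 * 37.3070 / 60
v = 0.8224 m/s


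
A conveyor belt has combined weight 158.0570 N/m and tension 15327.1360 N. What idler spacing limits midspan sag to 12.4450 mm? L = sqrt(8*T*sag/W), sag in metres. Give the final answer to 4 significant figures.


sag = 12.4450/1000 = 0.012445 m
L = sqrt(8 * 15327.1360 * 0.012445 / 158.0570)
L = 3.107 m


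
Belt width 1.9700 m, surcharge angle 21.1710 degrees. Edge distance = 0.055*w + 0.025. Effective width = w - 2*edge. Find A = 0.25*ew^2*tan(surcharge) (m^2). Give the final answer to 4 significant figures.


edge = 0.055*1.9700 + 0.025 = 0.13335 m
ew = 1.9700 - 2*0.13335 = 1.7033 m
A = 0.25 * 1.7033^2 * tan(21.1710 deg)
A = 0.2809 m^2


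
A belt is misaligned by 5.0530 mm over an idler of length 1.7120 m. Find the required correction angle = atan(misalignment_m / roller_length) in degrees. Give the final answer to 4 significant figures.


misalign_m = 5.0530 / 1000 = 0.005053 m
angle = atan(0.005053 / 1.7120)
angle = 0.1691 deg


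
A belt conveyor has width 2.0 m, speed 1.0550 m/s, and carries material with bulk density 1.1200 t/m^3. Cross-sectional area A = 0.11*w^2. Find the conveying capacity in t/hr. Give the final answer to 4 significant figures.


A = 0.11 * 2.0^2 = 0.44 m^2
C = 0.44 * 1.0550 * 1.1200 * 3600
C = 1872 t/hr


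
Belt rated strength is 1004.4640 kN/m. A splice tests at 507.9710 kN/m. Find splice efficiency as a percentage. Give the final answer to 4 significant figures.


Eff = 507.9710 / 1004.4640 * 100
Eff = 50.57 %


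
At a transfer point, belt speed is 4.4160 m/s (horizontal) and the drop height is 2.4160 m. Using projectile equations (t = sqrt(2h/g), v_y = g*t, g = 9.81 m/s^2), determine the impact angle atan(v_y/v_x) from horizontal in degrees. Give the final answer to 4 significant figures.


t = sqrt(2*2.4160/9.81) = 0.701825 s
v_y = 9.81 * 0.701825 = 6.8849 m/s
angle = atan(6.8849 / 4.4160) = 57.32 deg


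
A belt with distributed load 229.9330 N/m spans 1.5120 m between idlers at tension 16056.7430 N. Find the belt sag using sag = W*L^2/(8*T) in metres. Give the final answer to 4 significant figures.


sag = 229.9330 * 1.5120^2 / (8 * 16056.7430)
sag = 0.004092 m


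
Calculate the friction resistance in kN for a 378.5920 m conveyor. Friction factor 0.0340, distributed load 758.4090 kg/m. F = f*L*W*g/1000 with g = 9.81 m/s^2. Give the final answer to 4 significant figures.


F = 0.0340 * 378.5920 * 758.4090 * 9.81 / 1000
F = 95.77 kN


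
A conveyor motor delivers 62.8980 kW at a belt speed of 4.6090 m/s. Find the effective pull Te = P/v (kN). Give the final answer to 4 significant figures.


Te = P / v = 62.8980 / 4.6090
Te = 13.65 kN


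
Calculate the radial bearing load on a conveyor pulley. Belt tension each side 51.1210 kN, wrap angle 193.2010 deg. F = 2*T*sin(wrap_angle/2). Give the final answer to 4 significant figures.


F = 2 * 51.1210 * sin(193.2010/2 deg)
F = 101.6 kN


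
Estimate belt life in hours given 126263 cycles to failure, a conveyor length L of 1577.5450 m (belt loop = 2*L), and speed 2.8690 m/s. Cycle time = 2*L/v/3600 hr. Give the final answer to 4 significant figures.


cycle_time = 2 * 1577.5450 / 2.8690 / 3600 = 0.305477 hr
life = 126263 * 0.305477 = 38570 hours


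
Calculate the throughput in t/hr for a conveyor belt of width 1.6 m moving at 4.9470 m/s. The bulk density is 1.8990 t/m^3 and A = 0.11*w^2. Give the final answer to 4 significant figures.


A = 0.11 * 1.6^2 = 0.2816 m^2
C = 0.2816 * 4.9470 * 1.8990 * 3600
C = 9524 t/hr


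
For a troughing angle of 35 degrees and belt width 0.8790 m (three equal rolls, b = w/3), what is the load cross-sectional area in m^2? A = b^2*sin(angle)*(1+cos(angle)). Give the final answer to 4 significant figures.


b = 0.8790/3 = 0.293 m
A = 0.293^2 * sin(35 deg) * (1 + cos(35 deg))
A = 0.08958 m^2


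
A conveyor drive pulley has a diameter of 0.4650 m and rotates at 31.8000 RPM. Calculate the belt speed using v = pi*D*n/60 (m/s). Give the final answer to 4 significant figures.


v = pi * 0.4650 * 31.8000 / 60
v = 0.7742 m/s


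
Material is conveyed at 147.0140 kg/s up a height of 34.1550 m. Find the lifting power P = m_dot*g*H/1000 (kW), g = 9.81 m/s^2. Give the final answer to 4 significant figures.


P = 147.0140 * 9.81 * 34.1550 / 1000
P = 49.26 kW


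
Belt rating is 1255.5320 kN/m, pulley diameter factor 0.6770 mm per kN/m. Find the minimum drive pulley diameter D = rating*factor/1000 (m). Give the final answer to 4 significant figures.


D = 1255.5320 * 0.6770 / 1000
D = 0.8500 m


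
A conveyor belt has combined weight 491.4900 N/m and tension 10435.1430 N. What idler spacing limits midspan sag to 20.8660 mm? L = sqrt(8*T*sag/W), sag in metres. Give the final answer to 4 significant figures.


sag = 20.8660/1000 = 0.020866 m
L = sqrt(8 * 10435.1430 * 0.020866 / 491.4900)
L = 1.883 m


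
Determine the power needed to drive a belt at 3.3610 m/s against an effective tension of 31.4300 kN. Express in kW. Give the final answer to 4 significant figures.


P = Te * v = 31.4300 * 3.3610
P = 105.6 kW


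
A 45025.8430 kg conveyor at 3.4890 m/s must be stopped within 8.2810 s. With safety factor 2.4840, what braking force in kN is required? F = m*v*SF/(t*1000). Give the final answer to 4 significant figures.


F = 45025.8430 * 3.4890 / 8.2810 * 2.4840 / 1000
F = 47.12 kN


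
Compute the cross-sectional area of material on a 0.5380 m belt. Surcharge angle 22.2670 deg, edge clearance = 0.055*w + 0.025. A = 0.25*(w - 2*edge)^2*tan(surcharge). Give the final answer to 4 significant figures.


edge = 0.055*0.5380 + 0.025 = 0.05459 m
ew = 0.5380 - 2*0.05459 = 0.42882 m
A = 0.25 * 0.42882^2 * tan(22.2670 deg)
A = 0.01882 m^2


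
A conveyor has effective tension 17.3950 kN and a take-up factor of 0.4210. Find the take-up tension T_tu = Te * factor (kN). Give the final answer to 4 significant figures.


T_tu = 17.3950 * 0.4210
T_tu = 7.323 kN


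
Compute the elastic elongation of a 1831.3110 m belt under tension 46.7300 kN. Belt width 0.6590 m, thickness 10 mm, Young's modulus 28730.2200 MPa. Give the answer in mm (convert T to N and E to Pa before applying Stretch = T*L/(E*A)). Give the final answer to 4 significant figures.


A = 0.6590 * 0.01 = 0.00659 m^2
Stretch = 46.7300*1000 * 1831.3110 / (28730.2200e6 * 0.00659) * 1000
Stretch = 452.0 mm


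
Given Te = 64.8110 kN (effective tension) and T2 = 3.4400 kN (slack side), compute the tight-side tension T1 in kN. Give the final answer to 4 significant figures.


T1 = Te + T2 = 64.8110 + 3.4400
T1 = 68.25 kN


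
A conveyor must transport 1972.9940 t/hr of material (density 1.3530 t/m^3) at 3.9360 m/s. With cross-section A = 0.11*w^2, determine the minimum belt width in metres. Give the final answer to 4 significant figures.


A_req = 1972.9940 / (3.9360 * 1.3530 * 3600) = 0.102913 m^2
w = sqrt(0.102913 / 0.11)
w = 0.9673 m


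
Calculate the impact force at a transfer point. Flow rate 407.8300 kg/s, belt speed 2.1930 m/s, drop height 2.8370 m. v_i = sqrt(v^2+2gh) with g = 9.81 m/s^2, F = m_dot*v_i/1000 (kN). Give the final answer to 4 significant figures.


v_i = sqrt(2.1930^2 + 2*9.81*2.8370) = 7.77632 m/s
F = 407.8300 * 7.77632 / 1000
F = 3.171 kN


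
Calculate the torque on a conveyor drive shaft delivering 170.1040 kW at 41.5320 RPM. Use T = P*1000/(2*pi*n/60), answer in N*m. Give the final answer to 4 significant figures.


omega = 2*pi*41.5320/60 = 4.34922 rad/s
T = 170.1040*1000 / 4.34922
T = 39110 N*m


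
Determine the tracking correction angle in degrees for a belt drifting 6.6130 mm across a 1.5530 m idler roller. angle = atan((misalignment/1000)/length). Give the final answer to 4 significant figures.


misalign_m = 6.6130 / 1000 = 0.006613 m
angle = atan(0.006613 / 1.5530)
angle = 0.2440 deg


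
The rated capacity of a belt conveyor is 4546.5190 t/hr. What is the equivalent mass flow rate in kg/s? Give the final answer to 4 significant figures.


m_dot = 4546.5190 * 1000 / 3600
m_dot = 1263 kg/s


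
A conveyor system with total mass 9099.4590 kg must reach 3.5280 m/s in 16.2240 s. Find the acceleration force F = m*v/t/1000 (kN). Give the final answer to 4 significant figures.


F = 9099.4590 * 3.5280 / 16.2240 / 1000
F = 1.979 kN


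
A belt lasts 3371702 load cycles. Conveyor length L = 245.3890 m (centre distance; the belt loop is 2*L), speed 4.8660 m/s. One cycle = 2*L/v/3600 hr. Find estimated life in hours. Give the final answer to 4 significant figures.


cycle_time = 2 * 245.3890 / 4.8660 / 3600 = 0.0280163 hr
life = 3371702 * 0.0280163 = 94460 hours


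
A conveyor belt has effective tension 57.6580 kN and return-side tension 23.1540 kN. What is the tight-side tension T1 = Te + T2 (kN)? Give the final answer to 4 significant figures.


T1 = Te + T2 = 57.6580 + 23.1540
T1 = 80.81 kN


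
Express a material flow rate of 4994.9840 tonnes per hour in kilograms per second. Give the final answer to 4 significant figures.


m_dot = 4994.9840 * 1000 / 3600
m_dot = 1387 kg/s


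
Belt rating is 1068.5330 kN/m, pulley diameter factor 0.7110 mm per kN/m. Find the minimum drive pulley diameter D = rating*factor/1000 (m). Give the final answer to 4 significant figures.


D = 1068.5330 * 0.7110 / 1000
D = 0.7597 m


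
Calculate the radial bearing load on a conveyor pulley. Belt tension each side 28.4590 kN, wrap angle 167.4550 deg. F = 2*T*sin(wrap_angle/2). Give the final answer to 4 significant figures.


F = 2 * 28.4590 * sin(167.4550/2 deg)
F = 56.58 kN


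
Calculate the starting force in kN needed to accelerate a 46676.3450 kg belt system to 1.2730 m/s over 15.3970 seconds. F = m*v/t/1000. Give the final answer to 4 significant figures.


F = 46676.3450 * 1.2730 / 15.3970 / 1000
F = 3.859 kN


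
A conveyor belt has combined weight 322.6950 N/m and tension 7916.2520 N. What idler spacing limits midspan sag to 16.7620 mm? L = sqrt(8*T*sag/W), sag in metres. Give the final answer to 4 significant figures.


sag = 16.7620/1000 = 0.016762 m
L = sqrt(8 * 7916.2520 * 0.016762 / 322.6950)
L = 1.814 m


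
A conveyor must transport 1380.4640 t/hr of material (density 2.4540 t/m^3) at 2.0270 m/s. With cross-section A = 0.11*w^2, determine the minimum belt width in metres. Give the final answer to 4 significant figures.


A_req = 1380.4640 / (2.0270 * 2.4540 * 3600) = 0.0770893 m^2
w = sqrt(0.0770893 / 0.11)
w = 0.8371 m


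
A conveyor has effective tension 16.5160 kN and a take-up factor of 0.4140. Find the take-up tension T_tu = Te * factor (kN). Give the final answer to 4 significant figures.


T_tu = 16.5160 * 0.4140
T_tu = 6.838 kN


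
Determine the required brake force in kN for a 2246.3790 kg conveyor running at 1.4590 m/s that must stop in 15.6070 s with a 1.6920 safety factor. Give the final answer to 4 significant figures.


F = 2246.3790 * 1.4590 / 15.6070 * 1.6920 / 1000
F = 0.3553 kN


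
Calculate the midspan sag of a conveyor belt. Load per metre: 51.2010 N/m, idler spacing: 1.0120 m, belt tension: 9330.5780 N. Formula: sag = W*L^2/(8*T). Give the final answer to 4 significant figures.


sag = 51.2010 * 1.0120^2 / (8 * 9330.5780)
sag = 0.0007025 m


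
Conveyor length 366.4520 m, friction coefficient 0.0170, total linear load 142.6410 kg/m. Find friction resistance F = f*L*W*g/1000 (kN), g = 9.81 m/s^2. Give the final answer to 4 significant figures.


F = 0.0170 * 366.4520 * 142.6410 * 9.81 / 1000
F = 8.717 kN


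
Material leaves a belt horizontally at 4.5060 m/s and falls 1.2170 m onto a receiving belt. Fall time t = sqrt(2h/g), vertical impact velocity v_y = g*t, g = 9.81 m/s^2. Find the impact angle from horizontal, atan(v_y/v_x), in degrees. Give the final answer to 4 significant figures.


t = sqrt(2*1.2170/9.81) = 0.498111 s
v_y = 9.81 * 0.498111 = 4.88647 m/s
angle = atan(4.88647 / 4.5060) = 47.32 deg


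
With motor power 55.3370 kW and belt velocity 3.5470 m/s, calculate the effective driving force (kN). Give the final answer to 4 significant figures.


Te = P / v = 55.3370 / 3.5470
Te = 15.60 kN


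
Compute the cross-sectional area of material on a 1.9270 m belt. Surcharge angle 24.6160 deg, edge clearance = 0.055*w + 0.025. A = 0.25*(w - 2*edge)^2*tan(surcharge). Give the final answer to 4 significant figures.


edge = 0.055*1.9270 + 0.025 = 0.130985 m
ew = 1.9270 - 2*0.130985 = 1.66503 m
A = 0.25 * 1.66503^2 * tan(24.6160 deg)
A = 0.3176 m^2


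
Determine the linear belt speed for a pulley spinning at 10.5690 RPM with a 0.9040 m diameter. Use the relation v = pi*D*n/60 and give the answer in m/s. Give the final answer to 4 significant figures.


v = pi * 0.9040 * 10.5690 / 60
v = 0.5003 m/s


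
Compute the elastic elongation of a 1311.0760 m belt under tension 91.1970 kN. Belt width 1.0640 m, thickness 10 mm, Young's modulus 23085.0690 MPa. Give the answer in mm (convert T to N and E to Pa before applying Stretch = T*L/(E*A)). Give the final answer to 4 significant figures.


A = 1.0640 * 0.01 = 0.01064 m^2
Stretch = 91.1970*1000 * 1311.0760 / (23085.0690e6 * 0.01064) * 1000
Stretch = 486.8 mm


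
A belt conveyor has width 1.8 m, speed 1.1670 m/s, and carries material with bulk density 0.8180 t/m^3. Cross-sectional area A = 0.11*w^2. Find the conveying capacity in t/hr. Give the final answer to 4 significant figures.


A = 0.11 * 1.8^2 = 0.3564 m^2
C = 0.3564 * 1.1670 * 0.8180 * 3600
C = 1225 t/hr


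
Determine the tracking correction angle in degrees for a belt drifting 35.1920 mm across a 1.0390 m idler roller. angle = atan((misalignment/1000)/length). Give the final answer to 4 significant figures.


misalign_m = 35.1920 / 1000 = 0.035192 m
angle = atan(0.035192 / 1.0390)
angle = 1.940 deg


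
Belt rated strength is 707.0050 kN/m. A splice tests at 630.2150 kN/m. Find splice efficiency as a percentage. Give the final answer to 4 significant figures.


Eff = 630.2150 / 707.0050 * 100
Eff = 89.14 %


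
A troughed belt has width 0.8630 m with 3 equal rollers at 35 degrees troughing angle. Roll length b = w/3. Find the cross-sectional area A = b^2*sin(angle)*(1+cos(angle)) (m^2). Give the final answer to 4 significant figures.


b = 0.8630/3 = 0.287667 m
A = 0.287667^2 * sin(35 deg) * (1 + cos(35 deg))
A = 0.08635 m^2


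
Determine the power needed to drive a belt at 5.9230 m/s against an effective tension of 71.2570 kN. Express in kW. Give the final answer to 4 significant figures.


P = Te * v = 71.2570 * 5.9230
P = 422.1 kW


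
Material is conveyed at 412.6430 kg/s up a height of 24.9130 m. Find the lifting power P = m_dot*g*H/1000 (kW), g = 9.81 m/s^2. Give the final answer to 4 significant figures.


P = 412.6430 * 9.81 * 24.9130 / 1000
P = 100.8 kW


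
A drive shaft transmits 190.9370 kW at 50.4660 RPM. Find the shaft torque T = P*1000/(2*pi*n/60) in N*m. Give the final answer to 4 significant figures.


omega = 2*pi*50.4660/60 = 5.28479 rad/s
T = 190.9370*1000 / 5.28479
T = 36130 N*m


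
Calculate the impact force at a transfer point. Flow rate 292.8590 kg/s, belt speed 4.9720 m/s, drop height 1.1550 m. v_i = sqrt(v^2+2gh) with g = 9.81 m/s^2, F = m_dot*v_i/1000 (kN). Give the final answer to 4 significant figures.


v_i = sqrt(4.9720^2 + 2*9.81*1.1550) = 6.88345 m/s
F = 292.8590 * 6.88345 / 1000
F = 2.016 kN


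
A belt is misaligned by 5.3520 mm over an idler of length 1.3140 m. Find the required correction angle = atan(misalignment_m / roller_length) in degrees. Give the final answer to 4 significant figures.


misalign_m = 5.3520 / 1000 = 0.005352 m
angle = atan(0.005352 / 1.3140)
angle = 0.2334 deg


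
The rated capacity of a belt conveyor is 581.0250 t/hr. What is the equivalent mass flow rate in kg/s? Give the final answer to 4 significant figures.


m_dot = 581.0250 * 1000 / 3600
m_dot = 161.4 kg/s


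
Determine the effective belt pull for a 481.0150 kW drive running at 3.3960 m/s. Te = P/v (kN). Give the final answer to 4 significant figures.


Te = P / v = 481.0150 / 3.3960
Te = 141.6 kN


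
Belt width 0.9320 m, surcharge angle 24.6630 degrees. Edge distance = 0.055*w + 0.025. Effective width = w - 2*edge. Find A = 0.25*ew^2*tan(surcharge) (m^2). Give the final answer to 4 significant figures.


edge = 0.055*0.9320 + 0.025 = 0.07626 m
ew = 0.9320 - 2*0.07626 = 0.77948 m
A = 0.25 * 0.77948^2 * tan(24.6630 deg)
A = 0.06975 m^2


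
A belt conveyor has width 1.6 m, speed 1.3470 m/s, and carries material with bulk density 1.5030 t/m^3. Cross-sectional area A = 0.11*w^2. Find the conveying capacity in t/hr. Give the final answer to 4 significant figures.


A = 0.11 * 1.6^2 = 0.2816 m^2
C = 0.2816 * 1.3470 * 1.5030 * 3600
C = 2052 t/hr


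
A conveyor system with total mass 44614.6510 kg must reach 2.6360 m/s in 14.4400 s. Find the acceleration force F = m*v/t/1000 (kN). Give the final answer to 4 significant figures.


F = 44614.6510 * 2.6360 / 14.4400 / 1000
F = 8.144 kN
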